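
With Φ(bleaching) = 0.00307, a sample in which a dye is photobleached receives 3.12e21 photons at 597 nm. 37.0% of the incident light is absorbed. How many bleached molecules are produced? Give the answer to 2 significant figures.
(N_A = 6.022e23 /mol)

Moles of photons: 3.12e21 / 6.022e23 = 0.005181 mol.
Photons absorbed: 0.370 × 0.005181 = 0.001917 mol.
Product: Φ × n_abs = 0.00307 × 0.001917 = 5.885e-6 mol.
As a count: 5.885e-6 × 6.022e23 = 3.5e18.

3.5e18 bleached molecules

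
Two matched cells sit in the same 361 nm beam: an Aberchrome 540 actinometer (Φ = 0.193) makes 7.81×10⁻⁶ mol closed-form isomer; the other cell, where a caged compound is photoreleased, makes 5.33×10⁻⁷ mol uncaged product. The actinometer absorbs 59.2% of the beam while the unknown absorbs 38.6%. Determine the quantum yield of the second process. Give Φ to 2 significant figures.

Φ = 0.020

Photons absorbed by the actinometer: 7.81×10⁻⁶ / 0.193 = 4.047×10⁻⁵ mol.
Incident flux: 4.047×10⁻⁵ / 0.592 = 6.836×10⁻⁵ einstein.
Absorbed by unknown: 0.386 × 6.836×10⁻⁵ = 2.639×10⁻⁵ mol.
Φ(unknown) = 5.33×10⁻⁷ / 2.639×10⁻⁵ = 0.020.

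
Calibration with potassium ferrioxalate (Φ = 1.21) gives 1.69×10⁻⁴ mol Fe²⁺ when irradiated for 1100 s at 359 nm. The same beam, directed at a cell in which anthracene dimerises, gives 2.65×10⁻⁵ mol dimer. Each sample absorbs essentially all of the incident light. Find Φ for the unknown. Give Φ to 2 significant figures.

Φ = 0.19

Photons absorbed by the actinometer: 1.69×10⁻⁴ / 1.21 = 1.397×10⁻⁴ mol.
Φ(unknown) = 2.65×10⁻⁵ / 1.397×10⁻⁴ = 0.19.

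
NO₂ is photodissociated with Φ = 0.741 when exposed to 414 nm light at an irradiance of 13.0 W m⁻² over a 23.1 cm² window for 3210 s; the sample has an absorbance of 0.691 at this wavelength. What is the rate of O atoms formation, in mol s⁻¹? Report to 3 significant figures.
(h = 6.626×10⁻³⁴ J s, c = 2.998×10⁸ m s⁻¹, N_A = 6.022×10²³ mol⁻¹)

6.13×10⁻⁸ mol s⁻¹

Photon energy at 414 nm: hc/λ = (6.626×10⁻³⁴)(2.998×10⁸)/(414×10⁻⁹) = 4.798×10⁻¹⁹ J.
Energy delivered: (13.0 W m⁻²)(23.1×10⁻⁴ m²)(3210 s) = 96.40 J.
Photons incident: 96.40 / 4.798×10⁻¹⁹ = 2.009×10²⁰, i.e. 2.009×10²⁰/6.022×10²³ = 3.336×10⁻⁴ mol.
Fraction absorbed: 1 − 10^(−0.691) = 0.7963.
Photons absorbed: 0.7963 × 3.336×10⁻⁴ = 2.656×10⁻⁴ mol.
Product formed: 0.741 × 2.656×10⁻⁴ = 1.968×10⁻⁴ mol.
Rate: 1.968×10⁻⁴ / 3210 s = 6.13×10⁻⁸ mol s⁻¹.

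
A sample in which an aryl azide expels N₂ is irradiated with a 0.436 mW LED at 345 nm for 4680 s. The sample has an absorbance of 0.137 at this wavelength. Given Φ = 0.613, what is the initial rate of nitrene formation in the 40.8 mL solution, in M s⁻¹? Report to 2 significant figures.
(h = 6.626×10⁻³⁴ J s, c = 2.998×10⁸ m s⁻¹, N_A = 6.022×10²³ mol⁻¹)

5.1×10⁻⁹ M s⁻¹

Photon energy at 345 nm: hc/λ = (6.626×10⁻³⁴)(2.998×10⁸)/(345×10⁻⁹) = 5.758×10⁻¹⁹ J.
Energy delivered: (0.436 mW)(4680 s) = 2.040 J.
Photons incident: 2.040 / 5.758×10⁻¹⁹ = 3.543×10¹⁸, i.e. 3.543×10¹⁸/6.022×10²³ = 5.883×10⁻⁶ mol.
Fraction absorbed: 1 − 10^(−0.137) = 0.2705.
Photons absorbed: 0.2705 × 5.883×10⁻⁶ = 1.591×10⁻⁶ mol.
Product formed: 0.613 × 1.591×10⁻⁶ = 9.753×10⁻⁷ mol.
Rate: 9.753×10⁻⁷ mol / (4680 s × 0.0408 L) = 5.1×10⁻⁹ M s⁻¹.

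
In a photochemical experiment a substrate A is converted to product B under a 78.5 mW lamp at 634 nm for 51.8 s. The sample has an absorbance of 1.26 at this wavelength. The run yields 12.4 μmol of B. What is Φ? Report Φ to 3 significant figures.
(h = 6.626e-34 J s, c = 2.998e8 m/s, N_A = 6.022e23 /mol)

Φ = 0.609

Product: 12.4 μmol = 1.24e-5 mol.
Photon energy at 634 nm: hc/λ = (6.626e-34)(2.998e8)/(634e-9) = 3.133e-19 J.
Energy delivered: (78.5 mW)(51.8 s) = 4.066 J.
Photons incident: 4.066 / 3.133e-19 = 1.298e19, i.e. 1.298e19/6.022e23 = 2.155e-5 mol.
Fraction absorbed: 1 − 10^(−1.26) = 0.9450.
Photons absorbed: 0.9450 × 2.155e-5 = 2.036e-5 mol.
Φ = 1.24e-5 mol / 2.036e-5 mol photons = 0.609.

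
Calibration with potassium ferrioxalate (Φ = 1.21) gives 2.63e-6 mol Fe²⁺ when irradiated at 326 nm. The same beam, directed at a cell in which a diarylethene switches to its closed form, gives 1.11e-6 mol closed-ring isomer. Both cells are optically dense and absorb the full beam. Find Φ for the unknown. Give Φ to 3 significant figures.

Photons absorbed by the actinometer: 2.63e-6 / 1.21 = 2.174e-6 mol.
Φ(unknown) = 1.11e-6 / 2.174e-6 = 0.511.

Φ = 0.511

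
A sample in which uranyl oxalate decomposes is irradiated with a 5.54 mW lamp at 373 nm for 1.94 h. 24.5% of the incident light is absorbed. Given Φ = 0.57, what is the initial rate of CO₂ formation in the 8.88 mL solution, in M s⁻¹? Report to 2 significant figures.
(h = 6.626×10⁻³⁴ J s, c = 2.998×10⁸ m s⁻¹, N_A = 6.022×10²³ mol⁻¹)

Photon energy at 373 nm: hc/λ = (6.626×10⁻³⁴)(2.998×10⁸)/(373×10⁻⁹) = 5.326×10⁻¹⁹ J.
Energy delivered: (5.54 mW)(6984 s) = 38.69 J.
Photons incident: 38.69 / 5.326×10⁻¹⁹ = 7.264×10¹⁹, i.e. 7.264×10¹⁹/6.022×10²³ = 1.206×10⁻⁴ mol.
Photons absorbed: 0.245 × 1.206×10⁻⁴ = 2.955×10⁻⁵ mol.
Product formed: 0.57 × 2.955×10⁻⁵ = 1.684×10⁻⁵ mol.
Rate: 1.684×10⁻⁵ mol / (6984 s × 0.00888 L) = 2.7×10⁻⁷ M s⁻¹.

2.7×10⁻⁷ M s⁻¹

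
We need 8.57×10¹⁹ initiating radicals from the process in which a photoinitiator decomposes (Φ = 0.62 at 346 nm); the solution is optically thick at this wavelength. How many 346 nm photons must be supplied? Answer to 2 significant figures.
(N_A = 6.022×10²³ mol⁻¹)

Product: 8.57×10¹⁹ / 6.022×10²³ = 1.423×10⁻⁴ mol.
Photons that must be absorbed: 1.423×10⁻⁴ / 0.62 = 2.295×10⁻⁴ mol.
Photon count: 2.295×10⁻⁴ × 6.022×10²³ = 1.4×10²⁰.

1.4×10²⁰ photons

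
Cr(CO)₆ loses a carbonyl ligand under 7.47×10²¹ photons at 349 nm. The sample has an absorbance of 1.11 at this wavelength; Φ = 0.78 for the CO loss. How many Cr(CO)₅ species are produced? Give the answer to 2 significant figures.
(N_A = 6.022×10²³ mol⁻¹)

Moles of photons: 7.47×10²¹ / 6.022×10²³ = 0.01240 mol.
Fraction absorbed: 1 − 10^(−1.11) = 0.9224.
Photons absorbed: 0.9224 × 0.01240 = 0.01144 mol.
Product: Φ × n_abs = 0.78 × 0.01144 = 0.008923 mol.
As a count: 0.008923 × 6.022×10²³ = 5.4×10²¹.

5.4×10²¹ species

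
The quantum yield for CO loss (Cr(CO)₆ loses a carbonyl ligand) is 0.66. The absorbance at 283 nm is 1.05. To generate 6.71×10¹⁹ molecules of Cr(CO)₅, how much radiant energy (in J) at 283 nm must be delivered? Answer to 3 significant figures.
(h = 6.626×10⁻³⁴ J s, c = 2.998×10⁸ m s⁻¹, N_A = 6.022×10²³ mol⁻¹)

Product: 6.71×10¹⁹ / 6.022×10²³ = 1.114×10⁻⁴ mol.
Photons that must be absorbed: 1.114×10⁻⁴ / 0.66 = 1.688×10⁻⁴ mol.
Fraction absorbed: 1 − 10^(−1.05) = 0.9109.
Incident photons needed: 1.688×10⁻⁴ / 0.9109 = 1.853×10⁻⁴ mol.
Photon energy: hc/λ = 7.019×10⁻¹⁹ J; per mole, 4.227×10⁵ J mol⁻¹.
Energy required: 1.853×10⁻⁴ × 4.227×10⁵ = 78.3 J.

78.3 J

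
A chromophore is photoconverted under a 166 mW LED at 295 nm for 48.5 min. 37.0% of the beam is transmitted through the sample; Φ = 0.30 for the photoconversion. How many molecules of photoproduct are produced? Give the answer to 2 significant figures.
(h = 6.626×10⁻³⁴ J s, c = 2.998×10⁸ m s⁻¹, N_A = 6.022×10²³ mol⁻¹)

Photon energy at 295 nm: hc/λ = (6.626×10⁻³⁴)(2.998×10⁸)/(295×10⁻⁹) = 6.734×10⁻¹⁹ J.
Energy delivered: (166 mW)(2910 s) = 483.1 J.
Photons incident: 483.1 / 6.734×10⁻¹⁹ = 7.174×10²⁰, i.e. 7.174×10²⁰/6.022×10²³ = 0.001191 mol.
Fraction absorbed: 1 − 37.0/100 = 0.6300.
Photons absorbed: 0.6300 × 0.001191 = 7.503×10⁻⁴ mol.
Product: Φ × n_abs = 0.30 × 7.503×10⁻⁴ = 2.251×10⁻⁴ mol.
As a count: 2.251×10⁻⁴ × 6.022×10²³ = 1.4×10²⁰.

1.4×10²⁰ molecules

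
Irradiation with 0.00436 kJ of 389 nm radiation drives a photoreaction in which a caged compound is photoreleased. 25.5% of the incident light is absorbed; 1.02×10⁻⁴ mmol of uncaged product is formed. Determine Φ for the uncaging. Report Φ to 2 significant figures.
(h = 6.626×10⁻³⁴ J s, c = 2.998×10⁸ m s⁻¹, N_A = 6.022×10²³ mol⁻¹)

Φ = 0.028

Product: 1.02×10⁻⁴ mmol = 1.02×10⁻⁷ mol.
Photon energy at 389 nm: hc/λ = (6.626×10⁻³⁴)(2.998×10⁸)/(389×10⁻⁹) = 5.107×10⁻¹⁹ J.
Incident energy: 0.00436 kJ = 4.36 J.
Photons incident: 4.36 / 5.107×10⁻¹⁹ = 8.537×10¹⁸, i.e. 8.537×10¹⁸/6.022×10²³ = 1.418×10⁻⁵ mol.
Photons absorbed: 0.255 × 1.418×10⁻⁵ = 3.616×10⁻⁶ mol.
Φ = 1.02×10⁻⁷ mol / 3.616×10⁻⁶ mol photons = 0.028.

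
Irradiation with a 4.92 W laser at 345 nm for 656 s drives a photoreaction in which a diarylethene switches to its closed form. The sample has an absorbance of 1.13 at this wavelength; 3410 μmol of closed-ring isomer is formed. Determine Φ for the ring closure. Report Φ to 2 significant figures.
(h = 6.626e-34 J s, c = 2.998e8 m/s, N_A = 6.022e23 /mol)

Product: 3410 μmol = 0.00341 mol.
Photon energy at 345 nm: hc/λ = (6.626e-34)(2.998e8)/(345e-9) = 5.758e-19 J.
Energy delivered: (4.92 W)(656 s) = 3228 J.
Photons incident: 3228 / 5.758e-19 = 5.606e21, i.e. 5.606e21/6.022e23 = 0.009309 mol.
Fraction absorbed: 1 − 10^(−1.13) = 0.9259.
Photons absorbed: 0.9259 × 0.009309 = 0.008619 mol.
Φ = 0.00341 mol / 0.008619 mol photons = 0.40.

Φ = 0.40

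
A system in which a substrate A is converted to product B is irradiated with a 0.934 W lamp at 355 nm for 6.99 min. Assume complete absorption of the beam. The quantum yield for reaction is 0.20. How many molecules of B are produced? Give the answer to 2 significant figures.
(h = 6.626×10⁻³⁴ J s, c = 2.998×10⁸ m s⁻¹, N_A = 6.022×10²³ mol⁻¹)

Photon energy at 355 nm: hc/λ = (6.626×10⁻³⁴)(2.998×10⁸)/(355×10⁻⁹) = 5.596×10⁻¹⁹ J.
Energy delivered: (0.934 W)(419.4 s) = 391.7 J.
Photons incident: 391.7 / 5.596×10⁻¹⁹ = 7.000×10²⁰, i.e. 7.000×10²⁰/6.022×10²³ = 0.001162 mol.
Product: Φ × n_abs = 0.20 × 0.001162 = 2.324×10⁻⁴ mol.
As a count: 2.324×10⁻⁴ × 6.022×10²³ = 1.4×10²⁰.

1.4×10²⁰ molecules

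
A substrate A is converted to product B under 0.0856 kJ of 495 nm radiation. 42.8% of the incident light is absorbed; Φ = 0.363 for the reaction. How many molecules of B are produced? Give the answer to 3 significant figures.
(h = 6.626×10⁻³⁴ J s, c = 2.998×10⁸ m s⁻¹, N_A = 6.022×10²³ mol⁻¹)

3.31×10¹⁹ molecules

Photon energy at 495 nm: hc/λ = (6.626×10⁻³⁴)(2.998×10⁸)/(495×10⁻⁹) = 4.013×10⁻¹⁹ J.
Incident energy: 0.0856 kJ = 85.6 J.
Photons incident: 85.6 / 4.013×10⁻¹⁹ = 2.133×10²⁰, i.e. 2.133×10²⁰/6.022×10²³ = 3.542×10⁻⁴ mol.
Photons absorbed: 0.428 × 3.542×10⁻⁴ = 1.516×10⁻⁴ mol.
Product: Φ × n_abs = 0.363 × 1.516×10⁻⁴ = 5.503×10⁻⁵ mol.
As a count: 5.503×10⁻⁵ × 6.022×10²³ = 3.31×10¹⁹.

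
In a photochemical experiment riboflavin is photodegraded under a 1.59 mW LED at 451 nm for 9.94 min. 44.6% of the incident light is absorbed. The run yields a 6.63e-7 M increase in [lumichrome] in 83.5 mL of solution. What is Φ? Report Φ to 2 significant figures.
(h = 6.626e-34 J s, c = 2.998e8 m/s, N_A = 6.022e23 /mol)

Product: (6.63e-7 M)(0.0835 L) = 5.536e-8 mol.
Photon energy at 451 nm: hc/λ = (6.626e-34)(2.998e8)/(451e-9) = 4.405e-19 J.
Energy delivered: (1.59 mW)(596.4 s) = 0.9483 J.
Photons incident: 0.9483 / 4.405e-19 = 2.153e18, i.e. 2.153e18/6.022e23 = 3.575e-6 mol.
Photons absorbed: 0.446 × 3.575e-6 = 1.594e-6 mol.
Φ = 5.536e-8 mol / 1.594e-6 mol photons = 0.035.

Φ = 0.035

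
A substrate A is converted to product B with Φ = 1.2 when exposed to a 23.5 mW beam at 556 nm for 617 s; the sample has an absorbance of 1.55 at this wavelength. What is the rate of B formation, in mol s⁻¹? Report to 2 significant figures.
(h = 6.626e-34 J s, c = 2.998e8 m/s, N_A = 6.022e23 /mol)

1.3e-7 mol s⁻¹

Photon energy at 556 nm: hc/λ = (6.626e-34)(2.998e8)/(556e-9) = 3.573e-19 J.
Energy delivered: (23.5 mW)(617 s) = 14.50 J.
Photons incident: 14.50 / 3.573e-19 = 4.058e19, i.e. 4.058e19/6.022e23 = 6.739e-5 mol.
Fraction absorbed: 1 − 10^(−1.55) = 0.9718.
Photons absorbed: 0.9718 × 6.739e-5 = 6.549e-5 mol.
Product formed: 1.2 × 6.549e-5 = 7.859e-5 mol.
Rate: 7.859e-5 / 617 s = 1.3e-7 mol s⁻¹.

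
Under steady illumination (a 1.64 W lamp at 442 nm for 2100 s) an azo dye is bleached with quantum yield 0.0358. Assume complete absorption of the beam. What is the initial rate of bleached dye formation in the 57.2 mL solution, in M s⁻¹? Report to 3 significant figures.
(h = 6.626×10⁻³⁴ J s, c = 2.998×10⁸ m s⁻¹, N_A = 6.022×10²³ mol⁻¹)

Photon energy at 442 nm: hc/λ = (6.626×10⁻³⁴)(2.998×10⁸)/(442×10⁻⁹) = 4.494×10⁻¹⁹ J.
Energy delivered: (1.64 W)(2100 s) = 3444 J.
Photons incident: 3444 / 4.494×10⁻¹⁹ = 7.664×10²¹, i.e. 7.664×10²¹/6.022×10²³ = 0.01273 mol.
Product formed: 0.0358 × 0.01273 = 4.557×10⁻⁴ mol.
Rate: 4.557×10⁻⁴ mol / (2100 s × 0.0572 L) = 3.79×10⁻⁶ M s⁻¹.

3.79×10⁻⁶ M s⁻¹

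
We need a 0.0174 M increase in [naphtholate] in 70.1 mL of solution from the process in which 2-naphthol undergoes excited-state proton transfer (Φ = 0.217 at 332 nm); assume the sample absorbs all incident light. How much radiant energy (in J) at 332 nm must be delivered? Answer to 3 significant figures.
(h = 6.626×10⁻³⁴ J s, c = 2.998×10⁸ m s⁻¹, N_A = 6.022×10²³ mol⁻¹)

Product: (0.0174 M)(0.0701 L) = 0.001220 mol.
Photons that must be absorbed: 0.001220 / 0.217 = 0.005622 mol.
Photon energy: hc/λ = 5.983×10⁻¹⁹ J; per mole, 3.603×10⁵ J mol⁻¹.
Energy required: 0.005622 × 3.603×10⁵ = 2030 J.

2030 J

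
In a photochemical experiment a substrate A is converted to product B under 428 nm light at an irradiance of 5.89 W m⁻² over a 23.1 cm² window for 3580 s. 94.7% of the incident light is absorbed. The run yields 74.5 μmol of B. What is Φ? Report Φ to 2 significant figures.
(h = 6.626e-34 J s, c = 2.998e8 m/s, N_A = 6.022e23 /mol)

Product: 74.5 μmol = 7.45e-5 mol.
Photon energy at 428 nm: hc/λ = (6.626e-34)(2.998e8)/(428e-9) = 4.641e-19 J.
Energy delivered: (5.89 W m⁻²)(23.1e-4 m²)(3580 s) = 48.71 J.
Photons incident: 48.71 / 4.641e-19 = 1.050e20, i.e. 1.050e20/6.022e23 = 1.744e-4 mol.
Photons absorbed: 0.947 × 1.744e-4 = 1.652e-4 mol.
Φ = 7.45e-5 mol / 1.652e-4 mol photons = 0.45.

Φ = 0.45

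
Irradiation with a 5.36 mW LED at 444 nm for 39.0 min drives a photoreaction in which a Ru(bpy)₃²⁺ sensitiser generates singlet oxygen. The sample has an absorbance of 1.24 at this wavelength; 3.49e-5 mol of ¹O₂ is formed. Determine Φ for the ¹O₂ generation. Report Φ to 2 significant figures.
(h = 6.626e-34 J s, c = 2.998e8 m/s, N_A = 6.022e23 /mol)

Φ = 0.80

Photon energy at 444 nm: hc/λ = (6.626e-34)(2.998e8)/(444e-9) = 4.474e-19 J.
Energy delivered: (5.36 mW)(2340 s) = 12.54 J.
Photons incident: 12.54 / 4.474e-19 = 2.803e19, i.e. 2.803e19/6.022e23 = 4.655e-5 mol.
Fraction absorbed: 1 − 10^(−1.24) = 0.9425.
Photons absorbed: 0.9425 × 4.655e-5 = 4.387e-5 mol.
Φ = 3.49e-5 mol / 4.387e-5 mol photons = 0.80.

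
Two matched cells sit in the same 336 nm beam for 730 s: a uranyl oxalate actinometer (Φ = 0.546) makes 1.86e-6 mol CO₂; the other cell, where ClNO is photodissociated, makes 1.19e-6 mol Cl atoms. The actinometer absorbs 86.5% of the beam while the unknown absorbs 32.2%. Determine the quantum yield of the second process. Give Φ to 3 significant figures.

Φ = 0.938

Photons absorbed by the actinometer: 1.86e-6 / 0.546 = 3.407e-6 mol.
Incident flux: 3.407e-6 / 0.865 = 3.939e-6 einstein.
Absorbed by unknown: 0.322 × 3.939e-6 = 1.268e-6 mol.
Φ(unknown) = 1.19e-6 / 1.268e-6 = 0.938.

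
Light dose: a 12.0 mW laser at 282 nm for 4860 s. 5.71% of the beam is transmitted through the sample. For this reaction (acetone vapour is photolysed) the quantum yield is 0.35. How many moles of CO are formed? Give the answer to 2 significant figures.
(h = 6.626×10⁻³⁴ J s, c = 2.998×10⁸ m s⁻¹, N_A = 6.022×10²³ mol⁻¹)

Photon energy at 282 nm: hc/λ = (6.626×10⁻³⁴)(2.998×10⁸)/(282×10⁻⁹) = 7.044×10⁻¹⁹ J.
Energy delivered: (12.0 mW)(4860 s) = 58.32 J.
Photons incident: 58.32 / 7.044×10⁻¹⁹ = 8.279×10¹⁹, i.e. 8.279×10¹⁹/6.022×10²³ = 1.375×10⁻⁴ mol.
Fraction absorbed: 1 − 5.71/100 = 0.9429.
Photons absorbed: 0.9429 × 1.375×10⁻⁴ = 1.296×10⁻⁴ mol.
Product: Φ × n_abs = 0.35 × 1.296×10⁻⁴ = 4.536×10⁻⁵ mol.

4.5×10⁻⁵ mol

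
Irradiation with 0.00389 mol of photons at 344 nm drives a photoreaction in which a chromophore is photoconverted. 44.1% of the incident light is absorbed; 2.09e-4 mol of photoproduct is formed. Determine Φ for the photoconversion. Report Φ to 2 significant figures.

Photons absorbed: 0.441 × 0.00389 = 0.001715 mol.
Φ = 2.09e-4 mol / 0.001715 mol photons = 0.12.

Φ = 0.12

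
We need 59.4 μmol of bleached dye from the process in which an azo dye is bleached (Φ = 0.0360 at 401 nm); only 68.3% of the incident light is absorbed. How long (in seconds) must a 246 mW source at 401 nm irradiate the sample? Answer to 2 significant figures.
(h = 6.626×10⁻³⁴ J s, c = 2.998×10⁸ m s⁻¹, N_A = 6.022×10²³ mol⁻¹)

Product: 59.4 μmol = 5.94×10⁻⁵ mol.
Photons that must be absorbed: 5.94×10⁻⁵ / 0.0360 = 0.001650 mol.
Incident photons needed: 0.001650 / 0.683 = 0.002416 mol.
Photon energy: hc/λ = 4.954×10⁻¹⁹ J; per mole, 2.983×10⁵ J mol⁻¹.
Energy required: 0.002416 × 2.983×10⁵ = 720.7 J.
Time: 720.7 J / 0.246 W = 2900 s.

t ≈ 2900 s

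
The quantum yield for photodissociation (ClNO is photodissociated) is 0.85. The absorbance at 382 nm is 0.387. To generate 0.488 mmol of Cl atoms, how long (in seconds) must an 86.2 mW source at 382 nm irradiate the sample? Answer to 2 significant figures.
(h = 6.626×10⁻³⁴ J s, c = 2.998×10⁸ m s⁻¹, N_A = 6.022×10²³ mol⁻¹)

t ≈ 3500 s

Product: 0.488 mmol = 4.88×10⁻⁴ mol.
Photons that must be absorbed: 4.88×10⁻⁴ / 0.85 = 5.741×10⁻⁴ mol.
Fraction absorbed: 1 − 10^(−0.387) = 0.5898.
Incident photons needed: 5.741×10⁻⁴ / 0.5898 = 9.734×10⁻⁴ mol.
Photon energy: hc/λ = 5.200×10⁻¹⁹ J; per mole, 3.131×10⁵ J mol⁻¹.
Energy required: 9.734×10⁻⁴ × 3.131×10⁵ = 304.8 J.
Time: 304.8 J / 0.0862 W = 3500 s.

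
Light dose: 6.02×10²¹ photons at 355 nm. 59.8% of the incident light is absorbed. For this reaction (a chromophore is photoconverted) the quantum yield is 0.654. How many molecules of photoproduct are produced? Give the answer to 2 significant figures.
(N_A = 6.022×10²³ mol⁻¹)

Moles of photons: 6.02×10²¹ / 6.022×10²³ = 0.009997 mol.
Photons absorbed: 0.598 × 0.009997 = 0.005978 mol.
Product: Φ × n_abs = 0.654 × 0.005978 = 0.003910 mol.
As a count: 0.003910 × 6.022×10²³ = 2.4×10²¹.

2.4×10²¹ molecules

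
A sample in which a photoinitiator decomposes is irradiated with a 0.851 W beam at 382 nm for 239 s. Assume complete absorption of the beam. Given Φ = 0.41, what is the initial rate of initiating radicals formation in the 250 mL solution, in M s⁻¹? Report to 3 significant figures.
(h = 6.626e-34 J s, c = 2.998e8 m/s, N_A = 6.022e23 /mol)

Photon energy at 382 nm: hc/λ = (6.626e-34)(2.998e8)/(382e-9) = 5.200e-19 J.
Energy delivered: (0.851 W)(239 s) = 203.4 J.
Photons incident: 203.4 / 5.200e-19 = 3.912e20, i.e. 3.912e20/6.022e23 = 6.496e-4 mol.
Product formed: 0.41 × 6.496e-4 = 2.663e-4 mol.
Rate: 2.663e-4 mol / (239 s × 0.25 L) = 4.46e-6 M s⁻¹.

4.46e-6 M s⁻¹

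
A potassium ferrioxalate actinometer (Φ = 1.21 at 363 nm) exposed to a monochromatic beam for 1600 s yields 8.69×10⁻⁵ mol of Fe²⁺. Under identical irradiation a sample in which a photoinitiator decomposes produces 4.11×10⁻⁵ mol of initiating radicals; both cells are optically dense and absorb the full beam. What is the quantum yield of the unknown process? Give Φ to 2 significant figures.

Photons absorbed by the actinometer: 8.69×10⁻⁵ / 1.21 = 7.182×10⁻⁵ mol.
Φ(unknown) = 4.11×10⁻⁵ / 7.182×10⁻⁵ = 0.57.

Φ = 0.57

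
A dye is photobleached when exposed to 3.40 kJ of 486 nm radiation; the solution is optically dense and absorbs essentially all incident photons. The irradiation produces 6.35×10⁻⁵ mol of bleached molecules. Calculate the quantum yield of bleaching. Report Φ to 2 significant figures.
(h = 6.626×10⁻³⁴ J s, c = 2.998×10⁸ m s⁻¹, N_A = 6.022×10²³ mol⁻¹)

Photon energy at 486 nm: hc/λ = (6.626×10⁻³⁴)(2.998×10⁸)/(486×10⁻⁹) = 4.087×10⁻¹⁹ J.
Incident energy: 3.40 kJ = 3400 J.
Photons incident: 3400 / 4.087×10⁻¹⁹ = 8.319×10²¹, i.e. 8.319×10²¹/6.022×10²³ = 0.01381 mol.
Φ = 6.35×10⁻⁵ mol / 0.01381 mol photons = 0.0046.

Φ = 0.0046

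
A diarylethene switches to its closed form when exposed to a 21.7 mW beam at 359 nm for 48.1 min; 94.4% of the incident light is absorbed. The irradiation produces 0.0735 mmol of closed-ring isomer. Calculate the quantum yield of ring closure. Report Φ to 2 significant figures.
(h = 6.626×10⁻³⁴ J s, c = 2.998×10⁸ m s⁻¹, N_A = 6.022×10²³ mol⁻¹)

Φ = 0.41

Product: 0.0735 mmol = 7.35×10⁻⁵ mol.
Photon energy at 359 nm: hc/λ = (6.626×10⁻³⁴)(2.998×10⁸)/(359×10⁻⁹) = 5.533×10⁻¹⁹ J.
Energy delivered: (21.7 mW)(2886 s) = 62.63 J.
Photons incident: 62.63 / 5.533×10⁻¹⁹ = 1.132×10²⁰, i.e. 1.132×10²⁰/6.022×10²³ = 1.880×10⁻⁴ mol.
Photons absorbed: 0.944 × 1.880×10⁻⁴ = 1.775×10⁻⁴ mol.
Φ = 7.35×10⁻⁵ mol / 1.775×10⁻⁴ mol photons = 0.41.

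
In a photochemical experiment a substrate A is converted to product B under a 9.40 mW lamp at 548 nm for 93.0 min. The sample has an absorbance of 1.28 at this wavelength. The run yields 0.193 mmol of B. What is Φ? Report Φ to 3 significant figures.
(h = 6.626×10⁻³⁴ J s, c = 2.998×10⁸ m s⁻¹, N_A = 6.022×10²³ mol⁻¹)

Φ = 0.848

Product: 0.193 mmol = 1.93×10⁻⁴ mol.
Photon energy at 548 nm: hc/λ = (6.626×10⁻³⁴)(2.998×10⁸)/(548×10⁻⁹) = 3.625×10⁻¹⁹ J.
Energy delivered: (9.40 mW)(5580 s) = 52.45 J.
Photons incident: 52.45 / 3.625×10⁻¹⁹ = 1.447×10²⁰, i.e. 1.447×10²⁰/6.022×10²³ = 2.403×10⁻⁴ mol.
Fraction absorbed: 1 − 10^(−1.28) = 0.9475.
Photons absorbed: 0.9475 × 2.403×10⁻⁴ = 2.277×10⁻⁴ mol.
Φ = 1.93×10⁻⁴ mol / 2.277×10⁻⁴ mol photons = 0.848.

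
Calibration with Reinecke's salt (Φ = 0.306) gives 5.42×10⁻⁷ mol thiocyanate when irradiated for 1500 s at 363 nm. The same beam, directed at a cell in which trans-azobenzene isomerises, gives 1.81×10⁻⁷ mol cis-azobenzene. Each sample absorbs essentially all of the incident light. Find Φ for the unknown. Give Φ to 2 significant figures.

Φ = 0.10

Photons absorbed by the actinometer: 5.42×10⁻⁷ / 0.306 = 1.771×10⁻⁶ mol.
Φ(unknown) = 1.81×10⁻⁷ / 1.771×10⁻⁶ = 0.10.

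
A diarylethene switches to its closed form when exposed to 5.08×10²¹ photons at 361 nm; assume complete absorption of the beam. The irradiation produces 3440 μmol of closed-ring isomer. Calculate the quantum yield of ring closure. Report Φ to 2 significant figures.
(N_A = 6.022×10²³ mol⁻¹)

Φ = 0.41

Product: 3440 μmol = 0.00344 mol.
Moles of photons: 5.08×10²¹ / 6.022×10²³ = 0.008436 mol.
Φ = 0.00344 mol / 0.008436 mol photons = 0.41.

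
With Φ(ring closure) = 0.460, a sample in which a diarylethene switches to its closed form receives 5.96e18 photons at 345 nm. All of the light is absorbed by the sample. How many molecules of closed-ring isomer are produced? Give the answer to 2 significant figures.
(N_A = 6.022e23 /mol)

2.7e18 molecules

Moles of photons: 5.96e18 / 6.022e23 = 9.897e-6 mol.
Product: Φ × n_abs = 0.460 × 9.897e-6 = 4.553e-6 mol.
As a count: 4.553e-6 × 6.022e23 = 2.7e18.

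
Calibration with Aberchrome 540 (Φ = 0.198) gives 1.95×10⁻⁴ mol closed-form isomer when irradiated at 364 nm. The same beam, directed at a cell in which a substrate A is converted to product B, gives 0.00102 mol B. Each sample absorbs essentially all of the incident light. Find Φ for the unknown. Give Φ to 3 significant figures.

Photons absorbed by the actinometer: 1.95×10⁻⁴ / 0.198 = 9.848×10⁻⁴ mol.
Φ(unknown) = 0.00102 / 9.848×10⁻⁴ = 1.04.

Φ = 1.04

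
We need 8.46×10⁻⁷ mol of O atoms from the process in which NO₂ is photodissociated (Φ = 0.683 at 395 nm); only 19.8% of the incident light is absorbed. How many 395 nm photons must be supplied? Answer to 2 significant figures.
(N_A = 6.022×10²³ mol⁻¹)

3.8×10¹⁸ photons

Photons that must be absorbed: 8.46×10⁻⁷ / 0.683 = 1.239×10⁻⁶ mol.
Incident photons needed: 1.239×10⁻⁶ / 0.198 = 6.258×10⁻⁶ mol.
Photon count: 6.258×10⁻⁶ × 6.022×10²³ = 3.8×10¹⁸.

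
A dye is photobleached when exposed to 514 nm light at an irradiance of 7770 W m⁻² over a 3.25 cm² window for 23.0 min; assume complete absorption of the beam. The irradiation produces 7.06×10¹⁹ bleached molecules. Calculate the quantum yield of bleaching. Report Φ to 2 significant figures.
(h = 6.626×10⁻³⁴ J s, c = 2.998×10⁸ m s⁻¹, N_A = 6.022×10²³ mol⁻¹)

Φ = 0.0078

Product: 7.06×10¹⁹ / 6.022×10²³ = 1.172×10⁻⁴ mol.
Photon energy at 514 nm: hc/λ = (6.626×10⁻³⁴)(2.998×10⁸)/(514×10⁻⁹) = 3.865×10⁻¹⁹ J.
Energy delivered: (7770 W m⁻²)(3.25×10⁻⁴ m²)(1380 s) = 3485 J.
Photons incident: 3485 / 3.865×10⁻¹⁹ = 9.017×10²¹, i.e. 9.017×10²¹/6.022×10²³ = 0.01497 mol.
Φ = 1.172×10⁻⁴ mol / 0.01497 mol photons = 0.0078.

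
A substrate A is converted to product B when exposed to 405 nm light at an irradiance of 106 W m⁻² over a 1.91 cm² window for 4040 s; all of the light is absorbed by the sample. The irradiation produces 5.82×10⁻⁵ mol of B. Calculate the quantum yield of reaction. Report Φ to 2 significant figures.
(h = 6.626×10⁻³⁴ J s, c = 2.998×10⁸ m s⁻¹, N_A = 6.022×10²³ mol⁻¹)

Photon energy at 405 nm: hc/λ = (6.626×10⁻³⁴)(2.998×10⁸)/(405×10⁻⁹) = 4.905×10⁻¹⁹ J.
Energy delivered: (106 W m⁻²)(1.91×10⁻⁴ m²)(4040 s) = 81.79 J.
Photons incident: 81.79 / 4.905×10⁻¹⁹ = 1.667×10²⁰, i.e. 1.667×10²⁰/6.022×10²³ = 2.768×10⁻⁴ mol.
Φ = 5.82×10⁻⁵ mol / 2.768×10⁻⁴ mol photons = 0.21.

Φ = 0.21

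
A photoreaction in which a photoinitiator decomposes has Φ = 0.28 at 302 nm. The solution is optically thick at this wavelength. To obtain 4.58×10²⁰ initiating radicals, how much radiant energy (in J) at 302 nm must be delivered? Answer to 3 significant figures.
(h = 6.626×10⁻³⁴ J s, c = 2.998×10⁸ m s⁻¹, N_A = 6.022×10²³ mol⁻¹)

Product: 4.58×10²⁰ / 6.022×10²³ = 7.605×10⁻⁴ mol.
Photons that must be absorbed: 7.605×10⁻⁴ / 0.28 = 0.002716 mol.
Photon energy: hc/λ = 6.578×10⁻¹⁹ J; per mole, 3.961×10⁵ J mol⁻¹.
Energy required: 0.002716 × 3.961×10⁵ = 1080 J.

1080 J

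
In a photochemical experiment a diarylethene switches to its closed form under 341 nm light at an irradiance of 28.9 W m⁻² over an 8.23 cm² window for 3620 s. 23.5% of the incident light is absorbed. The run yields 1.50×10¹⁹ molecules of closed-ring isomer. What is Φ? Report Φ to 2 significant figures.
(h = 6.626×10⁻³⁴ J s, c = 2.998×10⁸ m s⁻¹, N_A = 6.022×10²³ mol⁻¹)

Φ = 0.43

Product: 1.50×10¹⁹ / 6.022×10²³ = 2.491×10⁻⁵ mol.
Photon energy at 341 nm: hc/λ = (6.626×10⁻³⁴)(2.998×10⁸)/(341×10⁻⁹) = 5.825×10⁻¹⁹ J.
Energy delivered: (28.9 W m⁻²)(8.23×10⁻⁴ m²)(3620 s) = 86.10 J.
Photons incident: 86.10 / 5.825×10⁻¹⁹ = 1.478×10²⁰, i.e. 1.478×10²⁰/6.022×10²³ = 2.454×10⁻⁴ mol.
Photons absorbed: 0.235 × 2.454×10⁻⁴ = 5.767×10⁻⁵ mol.
Φ = 2.491×10⁻⁵ mol / 5.767×10⁻⁵ mol photons = 0.43.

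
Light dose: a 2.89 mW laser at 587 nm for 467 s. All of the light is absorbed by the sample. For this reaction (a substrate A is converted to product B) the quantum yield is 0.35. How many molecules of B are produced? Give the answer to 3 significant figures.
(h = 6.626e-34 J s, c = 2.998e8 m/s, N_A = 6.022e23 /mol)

1.40e18 molecules

Photon energy at 587 nm: hc/λ = (6.626e-34)(2.998e8)/(587e-9) = 3.384e-19 J.
Energy delivered: (2.89 mW)(467 s) = 1.350 J.
Photons incident: 1.350 / 3.384e-19 = 3.989e18, i.e. 3.989e18/6.022e23 = 6.624e-6 mol.
Product: Φ × n_abs = 0.35 × 6.624e-6 = 2.318e-6 mol.
As a count: 2.318e-6 × 6.022e23 = 1.40e18.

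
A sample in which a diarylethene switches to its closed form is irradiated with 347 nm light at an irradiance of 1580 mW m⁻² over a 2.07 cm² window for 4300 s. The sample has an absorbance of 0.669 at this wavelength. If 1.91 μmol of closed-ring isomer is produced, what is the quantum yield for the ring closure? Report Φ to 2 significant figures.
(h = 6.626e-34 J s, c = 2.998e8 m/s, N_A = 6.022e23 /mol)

Product: 1.91 μmol = 1.91e-6 mol.
Photon energy at 347 nm: hc/λ = (6.626e-34)(2.998e8)/(347e-9) = 5.725e-19 J.
Energy delivered: (1580 mW m⁻²)(2.07e-4 m²)(4300 s) = 1.406 J.
Photons incident: 1.406 / 5.725e-19 = 2.456e18, i.e. 2.456e18/6.022e23 = 4.078e-6 mol.
Fraction absorbed: 1 − 10^(−0.669) = 0.7857.
Photons absorbed: 0.7857 × 4.078e-6 = 3.204e-6 mol.
Φ = 1.91e-6 mol / 3.204e-6 mol photons = 0.60.

Φ = 0.60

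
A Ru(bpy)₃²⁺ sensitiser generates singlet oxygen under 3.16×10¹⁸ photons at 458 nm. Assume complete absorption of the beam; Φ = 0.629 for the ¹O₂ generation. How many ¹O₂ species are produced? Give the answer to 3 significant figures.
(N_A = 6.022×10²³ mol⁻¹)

1.99×10¹⁸ species

Moles of photons: 3.16×10¹⁸ / 6.022×10²³ = 5.247×10⁻⁶ mol.
Product: Φ × n_abs = 0.629 × 5.247×10⁻⁶ = 3.300×10⁻⁶ mol.
As a count: 3.300×10⁻⁶ × 6.022×10²³ = 1.99×10¹⁸.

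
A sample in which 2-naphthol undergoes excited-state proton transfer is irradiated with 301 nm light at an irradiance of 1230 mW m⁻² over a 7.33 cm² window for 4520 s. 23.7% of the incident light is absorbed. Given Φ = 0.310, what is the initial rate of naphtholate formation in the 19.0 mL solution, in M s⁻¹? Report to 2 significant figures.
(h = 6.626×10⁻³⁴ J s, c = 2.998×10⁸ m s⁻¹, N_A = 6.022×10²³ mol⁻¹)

Photon energy at 301 nm: hc/λ = (6.626×10⁻³⁴)(2.998×10⁸)/(301×10⁻⁹) = 6.600×10⁻¹⁹ J.
Energy delivered: (1230 mW m⁻²)(7.33×10⁻⁴ m²)(4520 s) = 4.075 J.
Photons incident: 4.075 / 6.600×10⁻¹⁹ = 6.174×10¹⁸, i.e. 6.174×10¹⁸/6.022×10²³ = 1.025×10⁻⁵ mol.
Photons absorbed: 0.237 × 1.025×10⁻⁵ = 2.429×10⁻⁶ mol.
Product formed: 0.310 × 2.429×10⁻⁶ = 7.530×10⁻⁷ mol.
Rate: 7.530×10⁻⁷ mol / (4520 s × 0.019 L) = 8.8×10⁻⁹ M s⁻¹.

8.8×10⁻⁹ M s⁻¹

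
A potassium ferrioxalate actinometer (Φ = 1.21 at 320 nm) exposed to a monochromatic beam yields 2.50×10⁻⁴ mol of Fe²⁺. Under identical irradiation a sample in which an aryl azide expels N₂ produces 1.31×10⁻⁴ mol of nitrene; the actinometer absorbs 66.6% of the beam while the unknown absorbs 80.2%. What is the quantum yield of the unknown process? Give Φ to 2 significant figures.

Φ = 0.53

Photons absorbed by the actinometer: 2.50×10⁻⁴ / 1.21 = 2.066×10⁻⁴ mol.
Incident flux: 2.066×10⁻⁴ / 0.666 = 3.102×10⁻⁴ einstein.
Absorbed by unknown: 0.802 × 3.102×10⁻⁴ = 2.488×10⁻⁴ mol.
Φ(unknown) = 1.31×10⁻⁴ / 2.488×10⁻⁴ = 0.53.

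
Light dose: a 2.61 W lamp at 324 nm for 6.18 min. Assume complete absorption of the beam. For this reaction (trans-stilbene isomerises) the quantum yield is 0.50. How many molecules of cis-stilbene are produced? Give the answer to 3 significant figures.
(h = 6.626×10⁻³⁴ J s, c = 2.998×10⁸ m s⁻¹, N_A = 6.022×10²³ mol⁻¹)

7.89×10²⁰ molecules

Photon energy at 324 nm: hc/λ = (6.626×10⁻³⁴)(2.998×10⁸)/(324×10⁻⁹) = 6.131×10⁻¹⁹ J.
Energy delivered: (2.61 W)(370.8 s) = 967.8 J.
Photons incident: 967.8 / 6.131×10⁻¹⁹ = 1.579×10²¹, i.e. 1.579×10²¹/6.022×10²³ = 0.002622 mol.
Product: Φ × n_abs = 0.50 × 0.002622 = 0.001311 mol.
As a count: 0.001311 × 6.022×10²³ = 7.89×10²⁰.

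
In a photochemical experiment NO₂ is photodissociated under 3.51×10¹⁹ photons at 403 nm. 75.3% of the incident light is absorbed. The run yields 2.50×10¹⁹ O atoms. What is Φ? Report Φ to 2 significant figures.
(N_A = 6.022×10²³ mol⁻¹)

Product: 2.50×10¹⁹ / 6.022×10²³ = 4.151×10⁻⁵ mol.
Moles of photons: 3.51×10¹⁹ / 6.022×10²³ = 5.829×10⁻⁵ mol.
Photons absorbed: 0.753 × 5.829×10⁻⁵ = 4.389×10⁻⁵ mol.
Φ = 4.151×10⁻⁵ mol / 4.389×10⁻⁵ mol photons = 0.95.

Φ = 0.95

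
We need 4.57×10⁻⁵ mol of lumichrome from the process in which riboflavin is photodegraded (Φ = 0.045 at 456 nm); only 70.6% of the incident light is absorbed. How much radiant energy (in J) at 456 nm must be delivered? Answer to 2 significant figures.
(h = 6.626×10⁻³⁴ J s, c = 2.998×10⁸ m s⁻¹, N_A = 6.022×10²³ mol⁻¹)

380 J

Photons that must be absorbed: 4.57×10⁻⁵ / 0.045 = 0.001016 mol.
Incident photons needed: 0.001016 / 0.706 = 0.001439 mol.
Photon energy: hc/λ = 4.356×10⁻¹⁹ J; per mole, 2.623×10⁵ J mol⁻¹.
Energy required: 0.001439 × 2.623×10⁵ = 380 J.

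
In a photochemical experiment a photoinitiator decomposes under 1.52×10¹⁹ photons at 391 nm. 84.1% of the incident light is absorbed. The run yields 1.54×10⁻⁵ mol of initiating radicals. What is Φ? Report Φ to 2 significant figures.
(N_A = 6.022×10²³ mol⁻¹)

Φ = 0.73

Moles of photons: 1.52×10¹⁹ / 6.022×10²³ = 2.524×10⁻⁵ mol.
Photons absorbed: 0.841 × 2.524×10⁻⁵ = 2.123×10⁻⁵ mol.
Φ = 1.54×10⁻⁵ mol / 2.123×10⁻⁵ mol photons = 0.73.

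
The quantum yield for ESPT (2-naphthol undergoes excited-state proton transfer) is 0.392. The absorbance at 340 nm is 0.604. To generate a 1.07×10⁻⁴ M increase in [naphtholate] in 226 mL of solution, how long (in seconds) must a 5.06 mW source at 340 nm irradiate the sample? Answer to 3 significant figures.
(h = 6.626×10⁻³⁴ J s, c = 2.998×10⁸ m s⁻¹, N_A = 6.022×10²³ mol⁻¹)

t ≈ 5710 s

Product: (1.07×10⁻⁴ M)(0.226 L) = 2.418×10⁻⁵ mol.
Photons that must be absorbed: 2.418×10⁻⁵ / 0.392 = 6.168×10⁻⁵ mol.
Fraction absorbed: 1 − 10^(−0.604) = 0.7511.
Incident photons needed: 6.168×10⁻⁵ / 0.7511 = 8.212×10⁻⁵ mol.
Photon energy: hc/λ = 5.843×10⁻¹⁹ J; per mole, 3.519×10⁵ J mol⁻¹.
Energy required: 8.212×10⁻⁵ × 3.519×10⁵ = 28.90 J.
Time: 28.90 J / 0.00506 W = 5710 s.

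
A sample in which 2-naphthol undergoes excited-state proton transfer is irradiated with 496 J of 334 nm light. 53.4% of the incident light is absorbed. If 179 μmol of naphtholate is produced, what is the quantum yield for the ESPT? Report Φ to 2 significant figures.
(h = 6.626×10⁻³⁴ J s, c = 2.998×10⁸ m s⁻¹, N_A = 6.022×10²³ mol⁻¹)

Φ = 0.24

Product: 179 μmol = 1.79×10⁻⁴ mol.
Photon energy at 334 nm: hc/λ = (6.626×10⁻³⁴)(2.998×10⁸)/(334×10⁻⁹) = 5.948×10⁻¹⁹ J.
Photons incident: 496 / 5.948×10⁻¹⁹ = 8.339×10²⁰, i.e. 8.339×10²⁰/6.022×10²³ = 0.001385 mol.
Photons absorbed: 0.534 × 0.001385 = 7.396×10⁻⁴ mol.
Φ = 1.79×10⁻⁴ mol / 7.396×10⁻⁴ mol photons = 0.24.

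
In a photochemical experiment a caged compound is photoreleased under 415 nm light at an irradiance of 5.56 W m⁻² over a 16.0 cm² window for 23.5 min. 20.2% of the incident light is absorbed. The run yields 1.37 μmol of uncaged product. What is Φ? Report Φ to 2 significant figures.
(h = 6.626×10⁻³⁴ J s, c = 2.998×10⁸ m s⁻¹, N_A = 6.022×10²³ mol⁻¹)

Φ = 0.16

Product: 1.37 μmol = 1.37×10⁻⁶ mol.
Photon energy at 415 nm: hc/λ = (6.626×10⁻³⁴)(2.998×10⁸)/(415×10⁻⁹) = 4.787×10⁻¹⁹ J.
Energy delivered: (5.56 W m⁻²)(16.0×10⁻⁴ m²)(1410 s) = 12.54 J.
Photons incident: 12.54 / 4.787×10⁻¹⁹ = 2.620×10¹⁹, i.e. 2.620×10¹⁹/6.022×10²³ = 4.351×10⁻⁵ mol.
Photons absorbed: 0.202 × 4.351×10⁻⁵ = 8.789×10⁻⁶ mol.
Φ = 1.37×10⁻⁶ mol / 8.789×10⁻⁶ mol photons = 0.16.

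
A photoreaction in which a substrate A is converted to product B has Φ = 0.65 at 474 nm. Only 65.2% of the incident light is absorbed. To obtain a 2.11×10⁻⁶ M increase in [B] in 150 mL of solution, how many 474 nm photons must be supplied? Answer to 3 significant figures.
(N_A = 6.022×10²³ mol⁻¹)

4.50×10¹⁷ photons

Product: (2.11×10⁻⁶ M)(0.15 L) = 3.165×10⁻⁷ mol.
Photons that must be absorbed: 3.165×10⁻⁷ / 0.65 = 4.869×10⁻⁷ mol.
Incident photons needed: 4.869×10⁻⁷ / 0.652 = 7.468×10⁻⁷ mol.
Photon count: 7.468×10⁻⁷ × 6.022×10²³ = 4.50×10¹⁷.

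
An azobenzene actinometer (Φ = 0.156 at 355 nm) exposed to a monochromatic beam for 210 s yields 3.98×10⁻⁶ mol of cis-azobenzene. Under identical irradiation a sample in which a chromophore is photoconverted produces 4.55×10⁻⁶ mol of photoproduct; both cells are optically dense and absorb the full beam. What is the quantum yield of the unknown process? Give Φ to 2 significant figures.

Photons absorbed by the actinometer: 3.98×10⁻⁶ / 0.156 = 2.551×10⁻⁵ mol.
Φ(unknown) = 4.55×10⁻⁶ / 2.551×10⁻⁵ = 0.18.

Φ = 0.18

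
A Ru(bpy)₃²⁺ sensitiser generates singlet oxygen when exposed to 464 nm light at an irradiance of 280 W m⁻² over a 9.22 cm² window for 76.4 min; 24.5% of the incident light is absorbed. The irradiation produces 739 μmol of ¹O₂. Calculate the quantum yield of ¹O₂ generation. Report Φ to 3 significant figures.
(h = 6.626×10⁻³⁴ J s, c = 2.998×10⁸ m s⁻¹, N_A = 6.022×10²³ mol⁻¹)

Φ = 0.657

Product: 739 μmol = 7.39×10⁻⁴ mol.
Photon energy at 464 nm: hc/λ = (6.626×10⁻³⁴)(2.998×10⁸)/(464×10⁻⁹) = 4.281×10⁻¹⁹ J.
Energy delivered: (280 W m⁻²)(9.22×10⁻⁴ m²)(4584 s) = 1183 J.
Photons incident: 1183 / 4.281×10⁻¹⁹ = 2.763×10²¹, i.e. 2.763×10²¹/6.022×10²³ = 0.004588 mol.
Photons absorbed: 0.245 × 0.004588 = 0.001124 mol.
Φ = 7.39×10⁻⁴ mol / 0.001124 mol photons = 0.657.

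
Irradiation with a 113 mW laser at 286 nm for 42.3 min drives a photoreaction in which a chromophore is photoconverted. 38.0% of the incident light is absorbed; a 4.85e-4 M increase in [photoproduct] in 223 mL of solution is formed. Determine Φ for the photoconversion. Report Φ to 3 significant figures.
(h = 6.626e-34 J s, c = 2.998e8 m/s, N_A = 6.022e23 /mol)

Φ = 0.415

Product: (4.85e-4 M)(0.223 L) = 1.082e-4 mol.
Photon energy at 286 nm: hc/λ = (6.626e-34)(2.998e8)/(286e-9) = 6.946e-19 J.
Energy delivered: (113 mW)(2538 s) = 286.8 J.
Photons incident: 286.8 / 6.946e-19 = 4.129e20, i.e. 4.129e20/6.022e23 = 6.857e-4 mol.
Photons absorbed: 0.380 × 6.857e-4 = 2.606e-4 mol.
Φ = 1.082e-4 mol / 2.606e-4 mol photons = 0.415.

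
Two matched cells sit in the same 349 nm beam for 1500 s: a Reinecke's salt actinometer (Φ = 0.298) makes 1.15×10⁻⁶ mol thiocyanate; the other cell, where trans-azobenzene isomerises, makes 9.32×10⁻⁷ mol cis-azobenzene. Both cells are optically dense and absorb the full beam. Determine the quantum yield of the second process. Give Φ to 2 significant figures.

Photons absorbed by the actinometer: 1.15×10⁻⁶ / 0.298 = 3.859×10⁻⁶ mol.
Φ(unknown) = 9.32×10⁻⁷ / 3.859×10⁻⁶ = 0.24.

Φ = 0.24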